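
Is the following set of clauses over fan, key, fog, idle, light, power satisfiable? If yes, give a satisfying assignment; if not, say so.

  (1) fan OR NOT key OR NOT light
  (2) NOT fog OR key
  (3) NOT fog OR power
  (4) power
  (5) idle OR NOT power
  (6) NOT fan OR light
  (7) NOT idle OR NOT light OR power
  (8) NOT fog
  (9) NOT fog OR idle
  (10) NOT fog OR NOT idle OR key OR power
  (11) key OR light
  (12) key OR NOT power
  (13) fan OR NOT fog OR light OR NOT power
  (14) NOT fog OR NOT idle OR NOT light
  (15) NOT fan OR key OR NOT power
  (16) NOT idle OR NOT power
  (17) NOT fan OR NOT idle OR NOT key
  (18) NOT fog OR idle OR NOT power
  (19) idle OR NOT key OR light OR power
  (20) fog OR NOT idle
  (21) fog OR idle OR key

Case power = True:
  (idle OR NOT power) forces idle = True.
  Clause (NOT idle OR NOT power) is falsified — contradiction.
Case power = False:
  Clause (power) is falsified — contradiction.
Both cases fail, so the formula is unsatisfiable.

Unsatisfiable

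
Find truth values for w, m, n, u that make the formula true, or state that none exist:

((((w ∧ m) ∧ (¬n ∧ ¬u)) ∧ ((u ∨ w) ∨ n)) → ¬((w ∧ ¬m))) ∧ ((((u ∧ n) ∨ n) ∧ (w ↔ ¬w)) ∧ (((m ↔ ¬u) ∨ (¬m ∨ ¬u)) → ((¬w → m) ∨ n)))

The conjunct w ↔ ¬w is unsatisfiable on its own:
  w=F: evaluates to False.
  w=T: evaluates to False.
So the whole conjunction is unsatisfiable.

No satisfying assignment exists.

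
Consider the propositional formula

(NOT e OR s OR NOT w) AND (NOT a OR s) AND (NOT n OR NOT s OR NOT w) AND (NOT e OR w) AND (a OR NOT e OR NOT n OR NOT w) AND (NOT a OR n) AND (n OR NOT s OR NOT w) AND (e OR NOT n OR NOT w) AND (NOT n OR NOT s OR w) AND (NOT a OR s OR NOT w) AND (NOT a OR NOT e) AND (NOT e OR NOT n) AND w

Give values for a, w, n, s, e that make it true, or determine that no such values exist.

a = False, w = True, n = False, s = False, e = False

Unit clause (w) forces w = True.
Try a = True:
  (NOT a OR s) forces s = True.
  (NOT n OR NOT s OR NOT w) forces n = False.
  clause (NOT a OR n) is falsified — backtrack.
So a = False.
Set n = False.
  then (n OR NOT s OR NOT w) forces s = False.
  then (NOT e OR s OR NOT w) forces e = False.
All clauses satisfied.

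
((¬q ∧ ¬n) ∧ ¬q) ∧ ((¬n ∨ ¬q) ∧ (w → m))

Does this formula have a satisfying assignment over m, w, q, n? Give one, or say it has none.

m=T; w=T; q=F; n=F

  (¬q ∧ ¬n) ∧ ¬q = True
    ¬q ∧ ¬n = True
      ¬q = True
      ¬n = True
    ¬q = True
  (¬n ∨ ¬q) ∧ (w → m) = True
    ¬n ∨ ¬q = True
      ¬n = True
      ¬q = True
    w → m = True
Both conjuncts True, so the formula holds.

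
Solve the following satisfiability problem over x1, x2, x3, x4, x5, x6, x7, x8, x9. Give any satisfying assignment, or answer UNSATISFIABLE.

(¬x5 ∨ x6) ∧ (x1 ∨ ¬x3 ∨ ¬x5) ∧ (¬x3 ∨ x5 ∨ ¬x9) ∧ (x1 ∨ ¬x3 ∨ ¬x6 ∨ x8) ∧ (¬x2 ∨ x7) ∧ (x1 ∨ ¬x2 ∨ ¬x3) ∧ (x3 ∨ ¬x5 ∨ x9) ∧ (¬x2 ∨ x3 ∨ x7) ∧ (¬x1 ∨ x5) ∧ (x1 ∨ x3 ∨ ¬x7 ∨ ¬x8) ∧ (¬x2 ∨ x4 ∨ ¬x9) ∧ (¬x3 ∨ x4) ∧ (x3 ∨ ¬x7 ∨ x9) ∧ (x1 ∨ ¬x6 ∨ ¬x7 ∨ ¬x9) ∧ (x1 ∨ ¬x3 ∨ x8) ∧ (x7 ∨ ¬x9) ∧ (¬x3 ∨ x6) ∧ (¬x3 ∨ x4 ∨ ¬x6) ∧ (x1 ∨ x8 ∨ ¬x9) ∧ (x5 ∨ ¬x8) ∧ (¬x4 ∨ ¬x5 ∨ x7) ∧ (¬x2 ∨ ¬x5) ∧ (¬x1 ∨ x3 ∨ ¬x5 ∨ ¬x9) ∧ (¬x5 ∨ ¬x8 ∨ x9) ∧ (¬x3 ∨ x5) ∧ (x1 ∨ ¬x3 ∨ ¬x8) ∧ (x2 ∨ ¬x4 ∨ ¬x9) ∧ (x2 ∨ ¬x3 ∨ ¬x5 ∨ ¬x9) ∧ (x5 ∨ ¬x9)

x1 = True; x2 = False; x3 = True; x4 = True; x5 = True; x6 = True; x7 = True; x8 = False; x9 = False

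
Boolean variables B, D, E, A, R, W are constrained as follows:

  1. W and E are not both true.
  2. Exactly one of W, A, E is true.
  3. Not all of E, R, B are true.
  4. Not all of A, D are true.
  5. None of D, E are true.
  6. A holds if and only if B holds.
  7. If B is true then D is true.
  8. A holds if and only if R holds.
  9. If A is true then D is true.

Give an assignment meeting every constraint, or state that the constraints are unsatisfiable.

B = False, D = False, E = False, A = False, R = False, W = True

  (1) W=T, E=F — not both ✓
  (2) {W, A, E}: 1 true — exactly one ✓
  (3) {E, R, B}: 0/3 true — not all ✓
  (4) {A, D}: 0/2 true — not all ✓
  (5) {D, E}: 0 true — none ✓
  (6) A=F, B=F — same ✓
  (7) B=F ⇒ D: vacuous ✓
  (8) A=F, R=F — same ✓
  (9) A=F ⇒ D: vacuous ✓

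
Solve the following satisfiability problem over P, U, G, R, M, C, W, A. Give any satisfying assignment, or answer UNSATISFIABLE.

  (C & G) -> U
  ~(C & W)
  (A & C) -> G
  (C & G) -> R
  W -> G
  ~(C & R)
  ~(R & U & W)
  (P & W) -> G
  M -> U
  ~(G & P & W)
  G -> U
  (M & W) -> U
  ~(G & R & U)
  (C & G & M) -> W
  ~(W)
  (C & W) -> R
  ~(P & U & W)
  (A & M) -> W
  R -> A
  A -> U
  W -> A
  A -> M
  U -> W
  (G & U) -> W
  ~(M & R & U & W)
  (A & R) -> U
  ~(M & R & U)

Unit clause (~W) forces W = False.
In (~U | W) only ~U is left, so U = False.
In (~A | U) only ~A is left, so A = False.
In (~G | U) only ~G is left, so G = False.
In (A | ~R) only ~R is left, so R = False.
In (~M | U) only ~M is left, so M = False.
Set P = True.
Set C = True.
All clauses satisfied.

P = True, U = False, G = False, R = False, M = False, C = True, W = False, A = False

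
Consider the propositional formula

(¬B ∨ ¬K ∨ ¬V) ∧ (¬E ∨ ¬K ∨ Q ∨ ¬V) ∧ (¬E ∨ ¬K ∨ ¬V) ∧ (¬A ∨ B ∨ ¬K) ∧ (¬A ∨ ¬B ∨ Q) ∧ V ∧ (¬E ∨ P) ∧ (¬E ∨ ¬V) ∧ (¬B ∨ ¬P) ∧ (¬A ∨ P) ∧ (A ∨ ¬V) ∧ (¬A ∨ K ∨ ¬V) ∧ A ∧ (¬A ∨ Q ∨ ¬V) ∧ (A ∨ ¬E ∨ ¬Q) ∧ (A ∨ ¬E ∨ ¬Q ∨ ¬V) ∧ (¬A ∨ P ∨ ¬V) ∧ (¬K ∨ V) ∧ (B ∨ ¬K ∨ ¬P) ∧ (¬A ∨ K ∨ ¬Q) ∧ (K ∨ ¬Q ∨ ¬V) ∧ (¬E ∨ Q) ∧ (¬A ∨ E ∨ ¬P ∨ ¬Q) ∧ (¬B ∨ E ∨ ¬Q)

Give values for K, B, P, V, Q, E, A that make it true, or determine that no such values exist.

Case V = True:
  (¬E ∨ ¬V) forces E = False.
  (A ∨ ¬V) forces A = True.
  (¬A ∨ P) forces P = True.
  (¬B ∨ ¬P) forces B = False.
  (¬A ∨ B ∨ ¬K) forces K = False.
  Clause (¬A ∨ K ∨ ¬V) is falsified — contradiction.
Case V = False:
  Clause (V) is falsified — contradiction.
Both cases fail, so the formula is unsatisfiable.

No satisfying assignment exists.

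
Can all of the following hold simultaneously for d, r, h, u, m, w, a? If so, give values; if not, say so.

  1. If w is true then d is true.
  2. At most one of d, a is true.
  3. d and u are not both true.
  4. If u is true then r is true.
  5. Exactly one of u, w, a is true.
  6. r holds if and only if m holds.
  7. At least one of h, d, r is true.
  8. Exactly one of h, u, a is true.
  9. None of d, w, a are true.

d=F, r=T, h=F, u=T, m=T, w=F, a=F

  (1) w=F ⇒ d: vacuous ✓
  (2) {d, a}: 0 true — at most one ✓
  (3) d=F, u=T — not both ✓
  (4) u=T ⇒ r: T ✓
  (5) {u, w, a}: 1 true — exactly one ✓
  (6) r=T, m=T — same ✓
  (7) {h, d, r}: 1 true — at least one ✓
  (8) {h, u, a}: 1 true — exactly one ✓
  (9) {d, w, a}: 0 true — none ✓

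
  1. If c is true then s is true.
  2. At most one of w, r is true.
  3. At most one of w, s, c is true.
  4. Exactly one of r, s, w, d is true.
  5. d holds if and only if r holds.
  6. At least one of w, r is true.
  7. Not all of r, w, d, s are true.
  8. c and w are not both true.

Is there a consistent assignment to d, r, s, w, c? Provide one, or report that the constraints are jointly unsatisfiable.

d: False; r: False; s: False; w: True; c: False

  (1) c=F ⇒ s: vacuous ✓
  (2) {w, r}: 1 true — at most one ✓
  (3) {w, s, c}: 1 true — at most one ✓
  (4) {r, s, w, d}: 1 true — exactly one ✓
  (5) d=F, r=F — same ✓
  (6) {w, r}: 1 true — at least one ✓
  (7) {r, w, d, s}: 1/4 true — not all ✓
  (8) c=F, w=T — not both ✓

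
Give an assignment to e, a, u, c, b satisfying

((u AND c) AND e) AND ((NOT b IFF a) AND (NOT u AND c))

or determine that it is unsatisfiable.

The formula is unsatisfiable.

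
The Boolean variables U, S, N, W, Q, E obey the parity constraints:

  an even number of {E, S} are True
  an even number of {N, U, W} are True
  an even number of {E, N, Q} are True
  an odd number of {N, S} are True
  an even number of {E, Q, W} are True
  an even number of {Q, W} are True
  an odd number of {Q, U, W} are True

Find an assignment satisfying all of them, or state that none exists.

Unsatisfiable — no assignment works.

Adding constraints 2, 3, 5, 6, 7 mod 2: every variable appears an even number of times on the left, so the left side is 0.
But the right sides sum to 1 (mod 2). 0 ≠ 1 — the system is inconsistent.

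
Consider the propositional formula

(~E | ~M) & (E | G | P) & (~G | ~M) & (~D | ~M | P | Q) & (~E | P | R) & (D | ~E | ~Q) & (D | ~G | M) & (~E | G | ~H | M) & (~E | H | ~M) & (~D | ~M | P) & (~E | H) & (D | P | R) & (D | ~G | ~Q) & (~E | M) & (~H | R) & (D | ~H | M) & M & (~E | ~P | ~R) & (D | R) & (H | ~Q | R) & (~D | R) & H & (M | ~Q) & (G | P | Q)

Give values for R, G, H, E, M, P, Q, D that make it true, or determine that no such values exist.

R=T; G=F; H=T; E=F; M=T; P=T; Q=F; D=F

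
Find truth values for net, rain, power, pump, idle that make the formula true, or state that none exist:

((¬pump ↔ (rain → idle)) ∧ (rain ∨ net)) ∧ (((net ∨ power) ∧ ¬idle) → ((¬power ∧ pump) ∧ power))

net=T, rain=F, power=F, pump=F, idle=T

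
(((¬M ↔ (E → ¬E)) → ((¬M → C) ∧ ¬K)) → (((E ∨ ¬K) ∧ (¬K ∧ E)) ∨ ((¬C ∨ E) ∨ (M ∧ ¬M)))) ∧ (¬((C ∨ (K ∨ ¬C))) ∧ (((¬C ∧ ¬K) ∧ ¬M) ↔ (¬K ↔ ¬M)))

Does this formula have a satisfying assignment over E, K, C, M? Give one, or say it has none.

Unsatisfiable — no assignment works.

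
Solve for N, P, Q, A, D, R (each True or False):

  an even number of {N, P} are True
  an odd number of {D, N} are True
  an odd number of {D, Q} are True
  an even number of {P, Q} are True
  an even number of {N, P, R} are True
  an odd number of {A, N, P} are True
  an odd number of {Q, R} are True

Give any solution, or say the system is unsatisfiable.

N = True; P = True; Q = True; A = True; D = False; R = False

{N, P}: 2 true → even ✓
{D, N}: 1 true → odd ✓
{D, Q}: 1 true → odd ✓
{P, Q}: 2 true → even ✓
{N, P, R}: 2 true → even ✓
{A, N, P}: 3 true → odd ✓
{Q, R}: 1 true → odd ✓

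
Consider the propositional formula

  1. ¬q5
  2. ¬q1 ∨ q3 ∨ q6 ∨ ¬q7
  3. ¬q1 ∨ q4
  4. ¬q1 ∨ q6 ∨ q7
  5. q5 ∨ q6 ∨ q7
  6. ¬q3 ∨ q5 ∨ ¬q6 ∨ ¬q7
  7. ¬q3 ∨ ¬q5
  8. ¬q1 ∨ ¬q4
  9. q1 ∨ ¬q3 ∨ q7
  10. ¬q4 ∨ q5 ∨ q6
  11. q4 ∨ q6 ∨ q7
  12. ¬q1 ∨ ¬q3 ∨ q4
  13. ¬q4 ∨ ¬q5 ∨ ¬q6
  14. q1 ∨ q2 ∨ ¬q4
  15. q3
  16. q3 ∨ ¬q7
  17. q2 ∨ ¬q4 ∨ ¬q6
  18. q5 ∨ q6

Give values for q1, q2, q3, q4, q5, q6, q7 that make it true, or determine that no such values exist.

Case q3 = True:
  (¬q5) forces q5 = False.
  (q5 ∨ q6) forces q6 = True.
  (¬q3 ∨ q5 ∨ ¬q6 ∨ ¬q7) forces q7 = False.
  (q1 ∨ ¬q3 ∨ q7) forces q1 = True.
  (¬q1 ∨ q4) forces q4 = True.
  Clause (¬q1 ∨ ¬q4) is falsified — contradiction.
Case q3 = False:
  Clause (q3) is falsified — contradiction.
Both cases fail, so the formula is unsatisfiable.

No satisfying assignment exists.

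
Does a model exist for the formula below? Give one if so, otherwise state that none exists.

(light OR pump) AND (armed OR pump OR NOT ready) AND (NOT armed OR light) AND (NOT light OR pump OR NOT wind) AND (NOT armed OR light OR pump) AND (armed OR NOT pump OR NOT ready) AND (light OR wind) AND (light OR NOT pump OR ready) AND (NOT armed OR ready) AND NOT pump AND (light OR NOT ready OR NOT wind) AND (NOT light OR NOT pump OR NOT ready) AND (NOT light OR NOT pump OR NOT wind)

ready = True; light = True; armed = True; wind = False; pump = False

Unit clause (NOT pump) forces pump = False.
In (light OR pump) only light is left, so light = True.
In (NOT light OR pump OR NOT wind) only NOT wind is left, so wind = False.
Set ready = True.
  then (armed OR pump OR NOT ready) forces armed = True.
All clauses satisfied.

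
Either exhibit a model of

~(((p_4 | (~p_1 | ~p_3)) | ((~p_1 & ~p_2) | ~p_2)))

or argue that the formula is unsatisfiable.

p_1=T, p_2=T, p_3=T, p_4=F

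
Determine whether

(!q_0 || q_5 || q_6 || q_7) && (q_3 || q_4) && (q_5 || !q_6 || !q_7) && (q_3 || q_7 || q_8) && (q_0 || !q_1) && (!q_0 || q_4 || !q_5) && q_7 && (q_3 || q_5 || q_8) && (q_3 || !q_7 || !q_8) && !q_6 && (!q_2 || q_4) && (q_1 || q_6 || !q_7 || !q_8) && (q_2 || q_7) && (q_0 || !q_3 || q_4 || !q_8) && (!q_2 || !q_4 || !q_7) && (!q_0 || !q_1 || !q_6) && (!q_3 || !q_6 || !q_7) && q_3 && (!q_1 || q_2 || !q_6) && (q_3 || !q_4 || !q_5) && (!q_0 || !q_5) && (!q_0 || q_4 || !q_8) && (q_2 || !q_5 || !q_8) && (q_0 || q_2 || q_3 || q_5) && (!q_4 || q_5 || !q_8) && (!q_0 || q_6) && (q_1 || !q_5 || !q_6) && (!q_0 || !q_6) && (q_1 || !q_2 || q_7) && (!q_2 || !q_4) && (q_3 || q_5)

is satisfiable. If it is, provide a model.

Unit clause (q_7) forces q_7 = True.
Unit clause (!q_6) forces q_6 = False.
Unit clause (q_3) forces q_3 = True.
In (!q_0 || q_6) only !q_0 is left, so q_0 = False.
In (q_0 || !q_1) only !q_1 is left, so q_1 = False.
In (q_1 || q_6 || !q_7 || !q_8) only !q_8 is left, so q_8 = False.
Try q_2 = True:
  (!q_2 || q_4) forces q_4 = True.
  clause (!q_2 || !q_4 || !q_7) is falsified — backtrack.
So q_2 = False.
Set q_4 = True.
Set q_5 = True.
All clauses satisfied.

q_0: False, q_1: False, q_2: False, q_3: True, q_4: True, q_5: True, q_6: False, q_7: True, q_8: False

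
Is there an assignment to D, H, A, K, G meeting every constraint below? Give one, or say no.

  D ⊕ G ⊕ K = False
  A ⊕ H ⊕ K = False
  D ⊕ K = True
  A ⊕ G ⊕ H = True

D = True, H = True, A = True, K = False, G = True

D ⊕ G ⊕ K = T ⊕ T ⊕ F = False ✓
A ⊕ H ⊕ K = T ⊕ T ⊕ F = False ✓
D ⊕ K = T ⊕ F = True ✓
A ⊕ G ⊕ H = T ⊕ T ⊕ T = True ✓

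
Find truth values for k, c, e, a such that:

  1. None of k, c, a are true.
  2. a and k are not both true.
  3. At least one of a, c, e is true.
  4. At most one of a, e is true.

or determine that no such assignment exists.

k=F; c=F; e=T; a=F

  (1) {k, c, a}: 0 true — none ✓
  (2) a=F, k=F — not both ✓
  (3) {a, c, e}: 1 true — at least one ✓
  (4) {a, e}: 1 true — at most one ✓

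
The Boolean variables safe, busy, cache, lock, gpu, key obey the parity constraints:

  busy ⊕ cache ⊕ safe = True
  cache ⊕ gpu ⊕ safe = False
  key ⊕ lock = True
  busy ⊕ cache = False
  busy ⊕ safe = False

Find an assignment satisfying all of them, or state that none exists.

safe=T, busy=T, cache=T, lock=F, gpu=F, key=T

busy ⊕ cache ⊕ safe = T ⊕ T ⊕ T = True ✓
cache ⊕ gpu ⊕ safe = T ⊕ F ⊕ T = False ✓
key ⊕ lock = T ⊕ F = True ✓
busy ⊕ cache = T ⊕ T = False ✓
busy ⊕ safe = T ⊕ T = False ✓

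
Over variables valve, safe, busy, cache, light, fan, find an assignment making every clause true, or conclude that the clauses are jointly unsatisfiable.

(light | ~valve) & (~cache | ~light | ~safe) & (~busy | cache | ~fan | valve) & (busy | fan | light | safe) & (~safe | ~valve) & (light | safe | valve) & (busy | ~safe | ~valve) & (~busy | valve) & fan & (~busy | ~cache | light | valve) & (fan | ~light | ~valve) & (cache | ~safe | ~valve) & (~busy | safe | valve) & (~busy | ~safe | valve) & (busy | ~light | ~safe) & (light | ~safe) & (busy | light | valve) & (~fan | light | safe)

valve=F, safe=F, busy=F, cache=F, light=T, fan=T

Unit clause (fan) forces fan = True.
Set valve = False.
  then (~busy | valve) forces busy = False.
  then (busy | light | valve) forces light = True.
  then (busy | ~light | ~safe) forces safe = False.
Set cache = False.
All clauses satisfied.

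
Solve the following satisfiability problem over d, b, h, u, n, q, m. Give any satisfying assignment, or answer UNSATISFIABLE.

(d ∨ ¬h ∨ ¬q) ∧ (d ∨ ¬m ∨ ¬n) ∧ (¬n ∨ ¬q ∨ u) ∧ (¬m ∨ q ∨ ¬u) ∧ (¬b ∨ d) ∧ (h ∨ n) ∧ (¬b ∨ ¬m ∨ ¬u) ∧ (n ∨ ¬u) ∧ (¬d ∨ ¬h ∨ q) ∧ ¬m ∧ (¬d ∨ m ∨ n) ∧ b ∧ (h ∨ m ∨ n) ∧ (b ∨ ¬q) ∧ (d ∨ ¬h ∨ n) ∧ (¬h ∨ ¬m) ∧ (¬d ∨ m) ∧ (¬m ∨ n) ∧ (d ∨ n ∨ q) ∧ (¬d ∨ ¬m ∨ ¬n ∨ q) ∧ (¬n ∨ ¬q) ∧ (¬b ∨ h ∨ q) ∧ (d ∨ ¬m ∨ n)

Unsatisfiable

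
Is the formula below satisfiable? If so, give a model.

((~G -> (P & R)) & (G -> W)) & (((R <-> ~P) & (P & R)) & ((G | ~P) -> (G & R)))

Unsatisfiable

Case P = True: the formula simplifies to ((~G -> R) & (G -> W)) & ((~R & R) & (G -> (G & R))).
  R = True: the conjunct ~R is False.
  R = False: the conjunct R is False.
Case P = False: the conjunct P is False.
Both cases fail — unsatisfiable.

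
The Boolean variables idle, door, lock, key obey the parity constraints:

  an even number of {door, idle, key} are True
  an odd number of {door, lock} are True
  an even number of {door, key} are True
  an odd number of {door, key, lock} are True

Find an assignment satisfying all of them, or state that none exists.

idle = False; door = False; lock = True; key = False

{door, idle, key}: 0 true → even ✓
{door, lock}: 1 true → odd ✓
{door, key}: 0 true → even ✓
{door, key, lock}: 1 true → odd ✓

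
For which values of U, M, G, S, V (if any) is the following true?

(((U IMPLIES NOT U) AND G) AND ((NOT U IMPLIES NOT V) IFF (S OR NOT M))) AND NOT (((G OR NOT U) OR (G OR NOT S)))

Case U = True: the conjunct U IMPLIES NOT U becomes True IMPLIES NOT True = False.
Case U = False: the conjunct NOT (((G OR NOT U) OR (G OR NOT S))) becomes NOT ((True OR (G OR NOT S))) = False.
Both cases fail — unsatisfiable.

The formula is unsatisfiable.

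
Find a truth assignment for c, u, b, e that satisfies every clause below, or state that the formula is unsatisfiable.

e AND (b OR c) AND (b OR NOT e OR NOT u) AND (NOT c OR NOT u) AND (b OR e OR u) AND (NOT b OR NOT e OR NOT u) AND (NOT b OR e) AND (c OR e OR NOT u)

Unit clause (e) forces e = True.
Set c = True.
  then (NOT c OR NOT u) forces u = False.
Set b = False.
Check each clause:
  (e): e holds.
  (b OR c): c holds.
  (b OR NOT e OR NOT u): NOT u holds.
  (NOT c OR NOT u): NOT u holds.
  (b OR e OR u): e holds.
  (NOT b OR NOT e OR NOT u): NOT b holds.
  (NOT b OR e): NOT b holds.
  (c OR e OR NOT u): c holds.
All clauses satisfied.

c = True; u = False; b = False; e = True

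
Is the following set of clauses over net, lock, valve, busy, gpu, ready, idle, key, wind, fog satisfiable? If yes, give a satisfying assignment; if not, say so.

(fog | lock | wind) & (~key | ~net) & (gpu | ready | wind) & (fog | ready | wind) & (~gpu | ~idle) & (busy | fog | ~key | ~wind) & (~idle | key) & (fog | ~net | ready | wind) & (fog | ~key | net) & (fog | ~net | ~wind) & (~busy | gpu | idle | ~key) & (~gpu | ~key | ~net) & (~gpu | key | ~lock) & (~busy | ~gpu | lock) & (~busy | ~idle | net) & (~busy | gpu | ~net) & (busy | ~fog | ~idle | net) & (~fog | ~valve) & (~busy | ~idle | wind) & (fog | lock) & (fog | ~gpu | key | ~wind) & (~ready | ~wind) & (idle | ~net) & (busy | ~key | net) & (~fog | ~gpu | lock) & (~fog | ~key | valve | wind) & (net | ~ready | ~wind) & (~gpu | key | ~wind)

Try net = True:
  (~key | ~net) forces key = False.
  (~idle | key) forces idle = False.
  clause (idle | ~net) is falsified — backtrack.
So net = False.
Set lock = False.
  then (fog | lock) forces fog = True.
  then (~fog | ~gpu | lock) forces gpu = False.
  then (~fog | ~valve) forces valve = False.
Set busy = False.
  then (busy | ~fog | ~idle | net) forces idle = False.
  then (busy | ~key | net) forces key = False.
Set ready = False.
  then (gpu | ready | wind) forces wind = True.
All clauses satisfied.

net=F, lock=F, valve=F, busy=F, gpu=F, ready=F, idle=F, key=F, wind=T, fog=T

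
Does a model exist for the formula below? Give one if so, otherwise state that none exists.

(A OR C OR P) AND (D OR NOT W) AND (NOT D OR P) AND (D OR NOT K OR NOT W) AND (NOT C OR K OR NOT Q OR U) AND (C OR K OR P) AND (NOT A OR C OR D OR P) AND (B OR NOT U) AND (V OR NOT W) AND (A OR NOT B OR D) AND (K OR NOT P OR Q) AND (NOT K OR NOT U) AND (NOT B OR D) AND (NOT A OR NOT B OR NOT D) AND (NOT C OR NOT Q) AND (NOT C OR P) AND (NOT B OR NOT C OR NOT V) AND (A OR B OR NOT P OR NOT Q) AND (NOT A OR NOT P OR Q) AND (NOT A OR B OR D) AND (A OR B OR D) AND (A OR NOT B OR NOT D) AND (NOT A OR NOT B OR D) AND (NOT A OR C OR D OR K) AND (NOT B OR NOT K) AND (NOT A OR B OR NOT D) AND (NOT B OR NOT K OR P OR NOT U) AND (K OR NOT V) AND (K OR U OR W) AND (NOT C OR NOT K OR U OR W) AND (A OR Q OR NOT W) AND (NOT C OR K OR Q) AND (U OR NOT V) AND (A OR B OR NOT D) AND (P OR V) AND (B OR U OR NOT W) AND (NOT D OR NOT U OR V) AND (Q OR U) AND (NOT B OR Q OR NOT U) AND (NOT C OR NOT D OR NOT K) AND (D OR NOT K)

The formula is unsatisfiable.

Case B = True:
  (NOT B OR D) forces D = True.
  (NOT D OR P) forces P = True.
  (NOT A OR NOT B OR NOT D) forces A = False.
  Clause (A OR NOT B OR NOT D) is falsified — contradiction.
Case B = False:
  (B OR NOT U) forces U = False.
  (U OR NOT V) forces V = False.
  (V OR NOT W) forces W = False.
  (K OR U OR W) forces K = True.
  (NOT C OR NOT K OR U OR W) forces C = False.
  (P OR V) forces P = True.
  (Q OR U) forces Q = True.
  (A OR B OR NOT P OR NOT Q) forces A = True.
  (NOT A OR B OR D) forces D = True.
  Clause (NOT A OR B OR NOT D) is falsified — contradiction.
Both cases fail, so the formula is unsatisfiable.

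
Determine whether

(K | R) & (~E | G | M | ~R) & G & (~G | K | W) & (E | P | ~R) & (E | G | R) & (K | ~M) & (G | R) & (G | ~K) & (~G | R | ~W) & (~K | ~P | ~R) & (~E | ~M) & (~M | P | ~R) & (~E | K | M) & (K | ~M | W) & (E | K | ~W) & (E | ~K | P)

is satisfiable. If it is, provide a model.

K: True, E: True, P: False, M: False, R: True, W: True, G: True

Unit clause (G) forces G = True.
Try K = False:
  (K | R) forces R = True.
  (~G | K | W) forces W = True.
  (K | ~M) forces M = False.
  (~E | K | M) forces E = False.
  clause (E | K | ~W) is falsified — backtrack.
So K = True.
Set E = True.
  then (~E | ~M) forces M = False.
Set P = False.
Set R = True.
Set W = True.
All clauses satisfied.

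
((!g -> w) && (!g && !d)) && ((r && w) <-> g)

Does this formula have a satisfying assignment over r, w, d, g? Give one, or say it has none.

r = False; w = True; d = False; g = False

  (!g -> w) && (!g && !d) = True
    !g -> w = True
      !g = True
    !g && !d = True
      !g = True
      !d = True
  (r && w) <-> g = True
    r && w = False
Both conjuncts True, so the formula holds.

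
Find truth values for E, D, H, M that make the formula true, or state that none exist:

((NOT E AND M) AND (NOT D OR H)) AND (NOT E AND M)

E = False; D = False; H = False; M = True

  (NOT E AND M) AND (NOT D OR H) = True
    NOT E AND M = True
      NOT E = True
    NOT D OR H = True
      NOT D = True
  NOT E AND M = True
    NOT E = True
Both conjuncts True, so the formula holds.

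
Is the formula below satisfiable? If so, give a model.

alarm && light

light = True, alarm = True

Both conjuncts True, so the formula holds.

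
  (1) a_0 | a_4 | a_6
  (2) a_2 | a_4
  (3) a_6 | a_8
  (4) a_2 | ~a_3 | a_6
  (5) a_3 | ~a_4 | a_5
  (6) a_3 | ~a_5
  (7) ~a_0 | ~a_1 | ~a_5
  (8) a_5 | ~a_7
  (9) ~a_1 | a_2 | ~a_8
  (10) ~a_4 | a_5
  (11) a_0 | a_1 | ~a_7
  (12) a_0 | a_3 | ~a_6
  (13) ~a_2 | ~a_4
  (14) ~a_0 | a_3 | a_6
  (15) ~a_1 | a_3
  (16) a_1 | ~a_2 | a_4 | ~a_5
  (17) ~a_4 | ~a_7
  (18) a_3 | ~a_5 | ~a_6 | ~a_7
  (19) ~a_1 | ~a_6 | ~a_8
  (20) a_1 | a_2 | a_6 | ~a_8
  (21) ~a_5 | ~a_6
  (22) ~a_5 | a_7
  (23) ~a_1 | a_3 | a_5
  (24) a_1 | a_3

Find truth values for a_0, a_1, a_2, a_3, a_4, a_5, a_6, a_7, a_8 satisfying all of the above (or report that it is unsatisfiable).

Set a_0 = True.
Set a_1 = False.
  then (a_1 | a_3) forces a_3 = True.
Try a_2 = False:
  (a_2 | a_4) forces a_4 = True.
  (a_2 | ~a_3 | a_6) forces a_6 = True.
  (~a_4 | a_5) forces a_5 = True.
  clause (~a_5 | ~a_6) is falsified — backtrack.
So a_2 = True.
  then (~a_2 | ~a_4) forces a_4 = False.
  then (a_1 | ~a_2 | a_4 | ~a_5) forces a_5 = False.
  then (a_5 | ~a_7) forces a_7 = False.
Set a_6 = False.
  then (a_6 | a_8) forces a_8 = True.
All clauses satisfied.

a_0: True; a_1: False; a_2: True; a_3: True; a_4: False; a_5: False; a_6: False; a_7: False; a_8: True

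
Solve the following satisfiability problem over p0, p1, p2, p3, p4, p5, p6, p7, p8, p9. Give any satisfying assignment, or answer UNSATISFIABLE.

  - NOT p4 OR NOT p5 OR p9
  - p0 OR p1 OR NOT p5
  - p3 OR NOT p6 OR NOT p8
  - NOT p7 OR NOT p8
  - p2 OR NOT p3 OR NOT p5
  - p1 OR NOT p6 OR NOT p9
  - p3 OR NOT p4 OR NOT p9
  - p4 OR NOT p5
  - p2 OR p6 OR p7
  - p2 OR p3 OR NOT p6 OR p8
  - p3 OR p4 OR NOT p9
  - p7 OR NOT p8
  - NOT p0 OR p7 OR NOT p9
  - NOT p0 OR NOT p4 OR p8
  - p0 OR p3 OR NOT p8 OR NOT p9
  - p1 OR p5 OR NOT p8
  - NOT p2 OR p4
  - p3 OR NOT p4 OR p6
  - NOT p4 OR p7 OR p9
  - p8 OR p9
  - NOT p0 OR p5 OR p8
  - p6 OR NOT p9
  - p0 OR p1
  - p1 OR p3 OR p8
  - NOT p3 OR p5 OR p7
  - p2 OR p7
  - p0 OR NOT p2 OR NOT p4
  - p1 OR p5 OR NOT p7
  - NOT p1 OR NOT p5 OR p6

p0: False, p1: True, p2: False, p3: True, p4: True, p5: False, p6: True, p7: True, p8: False, p9: True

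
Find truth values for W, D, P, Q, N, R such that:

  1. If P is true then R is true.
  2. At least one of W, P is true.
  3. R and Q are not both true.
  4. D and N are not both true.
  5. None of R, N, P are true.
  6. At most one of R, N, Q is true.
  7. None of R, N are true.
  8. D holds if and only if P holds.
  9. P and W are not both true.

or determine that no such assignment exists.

W: True; D: False; P: False; Q: True; N: False; R: False

  (1) P=F ⇒ R: vacuous ✓
  (2) {W, P}: 1 true — at least one ✓
  (3) R=F, Q=T — not both ✓
  (4) D=F, N=F — not both ✓
  (5) {R, N, P}: 0 true — none ✓
  (6) {R, N, Q}: 1 true — at most one ✓
  (7) {R, N}: 0 true — none ✓
  (8) D=F, P=F — same ✓
  (9) P=F, W=T — not both ✓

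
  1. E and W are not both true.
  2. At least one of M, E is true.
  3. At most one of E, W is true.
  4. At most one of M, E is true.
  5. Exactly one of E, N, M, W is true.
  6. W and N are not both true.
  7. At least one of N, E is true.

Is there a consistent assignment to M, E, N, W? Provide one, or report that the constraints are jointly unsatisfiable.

M: False, E: True, N: False, W: False

  (1) E=T, W=F — not both ✓
  (2) {M, E}: 1 true — at least one ✓
  (3) {E, W}: 1 true — at most one ✓
  (4) {M, E}: 1 true — at most one ✓
  (5) {E, N, M, W}: 1 true — exactly one ✓
  (6) W=F, N=F — not both ✓
  (7) {N, E}: 1 true — at least one ✓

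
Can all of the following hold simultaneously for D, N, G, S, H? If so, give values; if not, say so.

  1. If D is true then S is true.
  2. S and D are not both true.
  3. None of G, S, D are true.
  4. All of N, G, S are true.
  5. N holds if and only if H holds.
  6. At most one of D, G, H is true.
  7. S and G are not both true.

Case G = True:
  Constraint (3) is violated (G=T) — contradiction.
Case G = False:
  Constraint (4) is violated (G=F) — contradiction.
Both cases fail — unsatisfiable.

UNSATISFIABLE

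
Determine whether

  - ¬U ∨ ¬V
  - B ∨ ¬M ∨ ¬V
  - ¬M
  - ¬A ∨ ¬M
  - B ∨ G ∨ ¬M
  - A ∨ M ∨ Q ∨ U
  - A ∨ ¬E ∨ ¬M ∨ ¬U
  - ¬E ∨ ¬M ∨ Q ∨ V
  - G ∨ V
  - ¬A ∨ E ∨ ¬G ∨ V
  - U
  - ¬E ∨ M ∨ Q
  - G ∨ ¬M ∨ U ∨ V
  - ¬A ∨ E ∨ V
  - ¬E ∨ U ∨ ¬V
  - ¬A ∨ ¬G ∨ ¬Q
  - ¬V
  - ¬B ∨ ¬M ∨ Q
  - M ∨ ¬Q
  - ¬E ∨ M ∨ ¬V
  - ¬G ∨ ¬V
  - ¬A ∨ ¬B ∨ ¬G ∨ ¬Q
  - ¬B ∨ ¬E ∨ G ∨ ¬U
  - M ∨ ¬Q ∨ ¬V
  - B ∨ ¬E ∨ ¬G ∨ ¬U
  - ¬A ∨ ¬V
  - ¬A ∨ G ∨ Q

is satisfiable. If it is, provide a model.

E = False, G = True, Q = False, B = True, U = True, A = False, V = False, M = False

Unit clause (¬M) forces M = False.
Unit clause (U) forces U = True.
Unit clause (¬V) forces V = False.
In (M ∨ ¬Q) only ¬Q is left, so Q = False.
In (G ∨ V) only G is left, so G = True.
In (¬E ∨ M ∨ Q) only ¬E is left, so E = False.
In (¬A ∨ E ∨ V) only ¬A is left, so A = False.
Set B = True.
All clauses satisfied.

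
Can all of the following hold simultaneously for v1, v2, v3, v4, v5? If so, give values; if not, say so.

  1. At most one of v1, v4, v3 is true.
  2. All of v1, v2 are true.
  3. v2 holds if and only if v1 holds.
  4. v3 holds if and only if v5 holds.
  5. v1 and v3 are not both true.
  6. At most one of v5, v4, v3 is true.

v1 = True, v2 = True, v3 = False, v4 = False, v5 = False

  (1) {v1, v4, v3}: 1 true — at most one ✓
  (2) {v1, v2}: all 2 true ✓
  (3) v2=T, v1=T — same ✓
  (4) v3=F, v5=F — same ✓
  (5) v1=T, v3=F — not both ✓
  (6) {v5, v4, v3}: 0 true — at most one ✓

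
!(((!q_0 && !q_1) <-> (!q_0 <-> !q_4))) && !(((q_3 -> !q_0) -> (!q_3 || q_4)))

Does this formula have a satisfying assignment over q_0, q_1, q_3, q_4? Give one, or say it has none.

q_0=F, q_1=T, q_3=T, q_4=F

  !(((!q_0 && !q_1) <-> (!q_0 <-> !q_4))) = True
    (!q_0 && !q_1) <-> (!q_0 <-> !q_4) = False
      !q_0 && !q_1 = False
        !q_0 = True
        !q_1 = False
      !q_0 <-> !q_4 = True
        !q_0 = True
        !q_4 = True
  !(((q_3 -> !q_0) -> (!q_3 || q_4))) = True
    (q_3 -> !q_0) -> (!q_3 || q_4) = False
      q_3 -> !q_0 = True
        !q_0 = True
      !q_3 || q_4 = False
        !q_3 = False
Both conjuncts True, so the formula holds.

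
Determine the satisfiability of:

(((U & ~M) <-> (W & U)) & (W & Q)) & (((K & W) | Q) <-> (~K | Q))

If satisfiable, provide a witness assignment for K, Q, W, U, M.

K=T, Q=T, W=T, U=T, M=F

  ((U & ~M) <-> (W & U)) & (W & Q) = True
    (U & ~M) <-> (W & U) = True
      U & ~M = True
        ~M = True
      W & U = True
    W & Q = True
  ((K & W) | Q) <-> (~K | Q) = True
    (K & W) | Q = True
      K & W = True
    ~K | Q = True
      ~K = False
Both conjuncts True, so the formula holds.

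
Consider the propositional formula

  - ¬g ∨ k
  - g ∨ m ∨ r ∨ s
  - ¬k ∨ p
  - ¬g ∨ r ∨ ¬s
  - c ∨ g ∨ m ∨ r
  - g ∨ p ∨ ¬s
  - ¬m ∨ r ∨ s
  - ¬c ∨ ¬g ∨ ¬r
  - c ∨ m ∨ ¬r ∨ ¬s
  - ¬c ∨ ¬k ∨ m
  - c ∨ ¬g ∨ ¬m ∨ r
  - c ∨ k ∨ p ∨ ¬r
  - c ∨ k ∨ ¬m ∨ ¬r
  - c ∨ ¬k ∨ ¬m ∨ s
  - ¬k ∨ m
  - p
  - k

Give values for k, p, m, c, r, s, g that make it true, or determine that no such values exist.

k = True; p = True; m = True; c = True; r = True; s = True; g = False

Unit clause (p) forces p = True.
Unit clause (k) forces k = True.
In (¬k ∨ m) only m is left, so m = True.
Set c = True.
Set r = True.
  then (¬c ∨ ¬g ∨ ¬r) forces g = False.
Set s = True.
All clauses satisfied.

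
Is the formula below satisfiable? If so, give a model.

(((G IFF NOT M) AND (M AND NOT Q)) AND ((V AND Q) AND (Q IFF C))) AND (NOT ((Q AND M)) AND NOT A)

No satisfying assignment exists.

Case Q = True: the conjunct NOT Q is False.
Case Q = False: the conjunct Q is False.
Both cases fail — unsatisfiable.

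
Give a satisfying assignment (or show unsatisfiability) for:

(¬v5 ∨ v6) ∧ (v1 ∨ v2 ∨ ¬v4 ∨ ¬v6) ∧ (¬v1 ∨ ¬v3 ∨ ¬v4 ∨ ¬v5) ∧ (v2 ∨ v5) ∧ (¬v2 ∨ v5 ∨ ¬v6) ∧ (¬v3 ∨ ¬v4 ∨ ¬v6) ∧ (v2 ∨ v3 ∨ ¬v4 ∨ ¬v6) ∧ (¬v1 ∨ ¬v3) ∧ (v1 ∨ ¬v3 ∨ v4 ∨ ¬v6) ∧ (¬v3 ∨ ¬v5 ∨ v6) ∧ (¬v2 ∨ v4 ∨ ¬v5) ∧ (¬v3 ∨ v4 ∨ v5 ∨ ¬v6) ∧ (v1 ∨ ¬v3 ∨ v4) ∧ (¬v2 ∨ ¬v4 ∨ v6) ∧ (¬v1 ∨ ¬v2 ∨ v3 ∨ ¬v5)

Set v1 = True.
  then (¬v1 ∨ ¬v3) forces v3 = False.
Set v2 = True.
  then (¬v1 ∨ ¬v2 ∨ v3 ∨ ¬v5) forces v5 = False.
  then (¬v2 ∨ v5 ∨ ¬v6) forces v6 = False.
  then (¬v2 ∨ ¬v4 ∨ v6) forces v4 = False.
All clauses satisfied.

v1 = True, v2 = True, v3 = False, v4 = False, v5 = False, v6 = False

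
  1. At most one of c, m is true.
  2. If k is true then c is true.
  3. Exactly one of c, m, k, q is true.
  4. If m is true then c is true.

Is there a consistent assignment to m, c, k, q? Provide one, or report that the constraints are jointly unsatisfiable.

m=F, c=T, k=F, q=F

  (1) {c, m}: 1 true — at most one ✓
  (2) k=F ⇒ c: vacuous ✓
  (3) {c, m, k, q}: 1 true — exactly one ✓
  (4) m=F ⇒ c: vacuous ✓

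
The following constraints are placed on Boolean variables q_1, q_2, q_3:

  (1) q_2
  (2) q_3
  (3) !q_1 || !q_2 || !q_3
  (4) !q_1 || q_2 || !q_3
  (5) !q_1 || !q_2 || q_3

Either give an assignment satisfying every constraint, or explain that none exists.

q_1=F; q_2=T; q_3=T

Unit clause (q_2) forces q_2 = True.
Unit clause (q_3) forces q_3 = True.
In (!q_1 || !q_2 || !q_3) only !q_1 is left, so q_1 = False.
All clauses satisfied.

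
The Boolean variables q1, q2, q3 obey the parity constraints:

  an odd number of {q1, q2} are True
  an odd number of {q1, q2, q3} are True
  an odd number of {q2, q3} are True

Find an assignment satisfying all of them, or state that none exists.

q1: False; q2: True; q3: False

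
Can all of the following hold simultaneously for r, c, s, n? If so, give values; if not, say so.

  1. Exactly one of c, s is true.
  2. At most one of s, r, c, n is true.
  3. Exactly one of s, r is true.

r = False, c = False, s = True, n = False

  (1) {c, s}: 1 true — exactly one ✓
  (2) {s, r, c, n}: 1 true — at most one ✓
  (3) {s, r}: 1 true — exactly one ✓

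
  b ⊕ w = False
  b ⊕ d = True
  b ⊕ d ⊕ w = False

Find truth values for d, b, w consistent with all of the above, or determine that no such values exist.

d: False, b: True, w: True

b ⊕ w = T ⊕ T = False ✓
b ⊕ d = T ⊕ F = True ✓
b ⊕ d ⊕ w = T ⊕ F ⊕ T = False ✓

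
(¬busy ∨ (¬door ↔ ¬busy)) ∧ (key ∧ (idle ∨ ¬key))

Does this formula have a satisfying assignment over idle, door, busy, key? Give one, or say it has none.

idle = True; door = True; busy = False; key = True

  ¬busy ∨ (¬door ↔ ¬busy) = True
    ¬busy = True
    ¬door ↔ ¬busy = False
      ¬door = False
      ¬busy = True
  key ∧ (idle ∨ ¬key) = True
    idle ∨ ¬key = True
      ¬key = False
Both conjuncts True, so the formula holds.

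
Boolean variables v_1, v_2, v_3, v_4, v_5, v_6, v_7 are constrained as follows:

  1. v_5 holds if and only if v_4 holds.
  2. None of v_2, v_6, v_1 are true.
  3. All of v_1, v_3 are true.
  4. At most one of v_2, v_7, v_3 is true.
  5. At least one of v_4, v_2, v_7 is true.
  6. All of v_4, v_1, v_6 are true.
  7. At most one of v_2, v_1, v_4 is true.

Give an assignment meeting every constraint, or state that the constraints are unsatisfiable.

Unsatisfiable

Case v_1 = True:
  Constraint (2) is violated (v_1=T) — contradiction.
Case v_1 = False:
  Constraint (3) is violated (v_1=F) — contradiction.
Both cases fail — unsatisfiable.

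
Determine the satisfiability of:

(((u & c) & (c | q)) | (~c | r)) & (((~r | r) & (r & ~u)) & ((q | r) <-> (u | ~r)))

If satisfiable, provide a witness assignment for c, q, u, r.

No satisfying assignment exists.

Case r = True: the formula simplifies to ~u & u.
  u = True: the conjunct ~u is False.
  u = False: the conjunct u is False.
Case r = False: the conjunct r is False.
Both cases fail — unsatisfiable.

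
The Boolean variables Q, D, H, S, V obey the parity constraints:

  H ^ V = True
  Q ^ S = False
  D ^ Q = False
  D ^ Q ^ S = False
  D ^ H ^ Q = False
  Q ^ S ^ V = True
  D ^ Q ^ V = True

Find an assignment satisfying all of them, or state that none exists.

Q = False; D = False; H = False; S = False; V = True

H ^ V = F ^ T = True ✓
Q ^ S = F ^ F = False ✓
D ^ Q = F ^ F = False ✓
D ^ Q ^ S = F ^ F ^ F = False ✓
D ^ H ^ Q = F ^ F ^ F = False ✓
Q ^ S ^ V = F ^ F ^ T = True ✓
D ^ Q ^ V = F ^ F ^ T = True ✓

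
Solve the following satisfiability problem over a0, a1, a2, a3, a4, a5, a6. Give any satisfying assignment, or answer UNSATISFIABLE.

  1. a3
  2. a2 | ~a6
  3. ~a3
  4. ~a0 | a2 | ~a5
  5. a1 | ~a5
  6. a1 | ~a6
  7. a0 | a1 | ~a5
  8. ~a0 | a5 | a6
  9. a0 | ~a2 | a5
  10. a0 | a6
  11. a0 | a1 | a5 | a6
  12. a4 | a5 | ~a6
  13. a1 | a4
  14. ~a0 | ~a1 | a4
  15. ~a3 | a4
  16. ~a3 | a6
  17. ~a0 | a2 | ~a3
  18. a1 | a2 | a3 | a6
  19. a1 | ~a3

Case a3 = True:
  Clause (~a3) is falsified — contradiction.
Case a3 = False:
  Clause (a3) is falsified — contradiction.
Both cases fail, so the formula is unsatisfiable.

The formula is unsatisfiable.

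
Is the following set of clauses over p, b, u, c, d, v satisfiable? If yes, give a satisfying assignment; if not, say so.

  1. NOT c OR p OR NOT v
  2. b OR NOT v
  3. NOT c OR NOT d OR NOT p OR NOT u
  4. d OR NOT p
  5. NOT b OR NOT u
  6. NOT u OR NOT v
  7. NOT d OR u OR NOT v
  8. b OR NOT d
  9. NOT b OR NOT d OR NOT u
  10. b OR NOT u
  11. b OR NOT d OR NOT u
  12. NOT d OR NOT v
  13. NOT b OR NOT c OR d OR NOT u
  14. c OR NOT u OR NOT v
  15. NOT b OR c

p = False; b = True; u = False; c = True; d = True; v = False

Set p = False.
Set b = True.
  then (NOT b OR NOT u) forces u = False.
  then (NOT b OR c) forces c = True.
  then (NOT c OR p OR NOT v) forces v = False.
Set d = True.
All clauses satisfied.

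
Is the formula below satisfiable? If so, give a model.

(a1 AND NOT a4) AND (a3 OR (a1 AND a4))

a1 = True; a3 = True; a4 = False

  a1 AND NOT a4 = True
    NOT a4 = True
  a3 OR (a1 AND a4) = True
    a1 AND a4 = False
Both conjuncts True, so the formula holds.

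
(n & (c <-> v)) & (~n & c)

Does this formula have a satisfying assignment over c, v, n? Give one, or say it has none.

No satisfying assignment exists.

Case n = True: the conjunct ~n is False.
Case n = False: the conjunct n is False.
Both cases fail — unsatisfiable.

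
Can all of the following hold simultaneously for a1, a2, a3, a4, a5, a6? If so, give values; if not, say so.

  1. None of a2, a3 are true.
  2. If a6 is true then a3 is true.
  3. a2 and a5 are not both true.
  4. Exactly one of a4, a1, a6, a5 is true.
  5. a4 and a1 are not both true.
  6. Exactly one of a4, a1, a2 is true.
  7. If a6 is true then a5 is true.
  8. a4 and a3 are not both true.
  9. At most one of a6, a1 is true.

a1=T, a2=F, a3=F, a4=F, a5=F, a6=F

  (1) {a2, a3}: 0 true — none ✓
  (2) a6=F ⇒ a3: vacuous ✓
  (3) a2=F, a5=F — not both ✓
  (4) {a4, a1, a6, a5}: 1 true — exactly one ✓
  (5) a4=F, a1=T — not both ✓
  (6) {a4, a1, a2}: 1 true — exactly one ✓
  (7) a6=F ⇒ a5: vacuous ✓
  (8) a4=F, a3=F — not both ✓
  (9) {a6, a1}: 1 true — at most one ✓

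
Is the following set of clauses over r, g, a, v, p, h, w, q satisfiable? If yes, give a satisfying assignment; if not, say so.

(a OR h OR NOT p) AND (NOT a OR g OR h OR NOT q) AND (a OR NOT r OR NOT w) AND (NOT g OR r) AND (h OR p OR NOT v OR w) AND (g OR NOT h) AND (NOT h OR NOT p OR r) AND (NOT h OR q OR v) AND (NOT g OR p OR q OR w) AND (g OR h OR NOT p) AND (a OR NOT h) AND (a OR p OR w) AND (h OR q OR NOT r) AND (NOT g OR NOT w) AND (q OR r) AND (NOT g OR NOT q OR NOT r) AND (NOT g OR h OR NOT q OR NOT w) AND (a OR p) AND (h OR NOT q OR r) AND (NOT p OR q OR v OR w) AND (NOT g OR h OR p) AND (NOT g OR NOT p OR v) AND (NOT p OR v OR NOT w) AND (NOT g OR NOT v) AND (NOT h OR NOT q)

Case q = True:
  (NOT h OR NOT q) forces h = False.
  (h OR NOT q OR r) forces r = True.
  (NOT g OR NOT q OR NOT r) forces g = False.
  (NOT a OR g OR h OR NOT q) forces a = False.
  (a OR h OR NOT p) forces p = False.
  Clause (a OR p) is falsified — contradiction.
Case q = False:
  (q OR r) forces r = True.
  (h OR q OR NOT r) forces h = True.
  (g OR NOT h) forces g = True.
  (NOT h OR q OR v) forces v = True.
  Clause (NOT g OR NOT v) is falsified — contradiction.
Both cases fail, so the formula is unsatisfiable.

UNSATISFIABLE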